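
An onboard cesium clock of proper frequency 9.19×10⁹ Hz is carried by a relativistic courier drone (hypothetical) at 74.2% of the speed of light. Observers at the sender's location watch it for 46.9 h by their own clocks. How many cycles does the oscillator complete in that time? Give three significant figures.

N = 1.04×10¹⁵

β = 0.742; γ = 1/√(1 − 0.742²) = 1/√0.4494 = 1.492
During 46.9 h of lab time, the oscillator's proper time advances by τ = Δt/γ = 46.9/1.492 = 31.44 h = 1.132×10⁵ s.
N = f × τ = 9.19×10⁹ × 1.132×10⁵ = 1.040×10¹⁵.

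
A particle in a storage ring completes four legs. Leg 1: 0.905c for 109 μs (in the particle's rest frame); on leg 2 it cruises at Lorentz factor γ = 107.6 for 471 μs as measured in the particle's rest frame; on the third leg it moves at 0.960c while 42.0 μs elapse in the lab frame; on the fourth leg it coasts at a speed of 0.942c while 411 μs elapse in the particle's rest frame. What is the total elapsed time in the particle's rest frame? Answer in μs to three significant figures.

Leg 1: 109 μs is already measured in the particle's rest frame.
Leg 2: 471 μs is already measured in the particle's rest frame.
Leg 3: γ = 1/√(1 − 0.960²) = 25/7 ≈ 3.571; τ_3 = 42.0/3.571 = 11.76 μs.
Leg 4: 411 μs is already measured in the particle's rest frame.
Total: 109.0 + 471.0 + 11.76 + 411.0 μs.

τ = 1000 μs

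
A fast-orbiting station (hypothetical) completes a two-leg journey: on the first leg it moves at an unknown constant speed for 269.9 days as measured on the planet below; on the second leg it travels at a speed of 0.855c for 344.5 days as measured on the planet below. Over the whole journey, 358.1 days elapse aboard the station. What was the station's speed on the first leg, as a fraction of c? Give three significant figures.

β = 0.747

Leg 1: speed unknown; τ_1 = 269.9/γ_1.
Leg 2: γ = 1/√(1 − 0.855²) = 1/√0.2690 = 1.928; τ_2 = 344.5/1.928 = 178.7 days.
Total proper time: τ_1 + 178.7 = 358.1, so τ_1 = 358.1 − 178.7 = 179.4 days.
γ_1 = 269.9/179.4 = 1.504; β = √(1 − 1/γ²) = √0.5580.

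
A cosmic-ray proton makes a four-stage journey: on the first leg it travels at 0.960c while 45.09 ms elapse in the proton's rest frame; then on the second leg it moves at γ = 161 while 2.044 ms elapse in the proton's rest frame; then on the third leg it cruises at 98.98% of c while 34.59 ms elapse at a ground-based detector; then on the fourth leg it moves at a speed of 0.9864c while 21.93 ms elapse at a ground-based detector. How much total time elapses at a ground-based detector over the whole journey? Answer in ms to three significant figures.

Leg 1: γ = 1/√(1 − 0.960²) = 25/7 ≈ 3.571; Δt_1 = 3.571 × 45.09 = 161.0 ms.
Leg 2: γ = 161; Δt_2 = 161.0 × 2.044 = 329.1 ms.
Leg 3: 34.59 ms is already measured at a ground-based detector.
Leg 4: 21.93 ms is already measured at a ground-based detector.
Total: 161.0 + 329.1 + 34.59 + 21.93 ms.

Δt = 547 ms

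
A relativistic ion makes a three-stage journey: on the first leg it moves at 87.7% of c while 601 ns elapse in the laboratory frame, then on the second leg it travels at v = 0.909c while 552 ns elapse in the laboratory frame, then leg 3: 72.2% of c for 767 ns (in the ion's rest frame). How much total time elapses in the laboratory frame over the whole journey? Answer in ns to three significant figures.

Δt = 2260 ns

Leg 1: 601 ns is already measured in the laboratory frame.
Leg 2: 552 ns is already measured in the laboratory frame.
Leg 3: β = 0.722; γ = 1/√(1 − 0.722²) = 1/√0.4787 = 1.445; Δt_3 = 1.445 × 767 = 1109 ns.
Total: 601.0 + 552.0 + 1109 ns.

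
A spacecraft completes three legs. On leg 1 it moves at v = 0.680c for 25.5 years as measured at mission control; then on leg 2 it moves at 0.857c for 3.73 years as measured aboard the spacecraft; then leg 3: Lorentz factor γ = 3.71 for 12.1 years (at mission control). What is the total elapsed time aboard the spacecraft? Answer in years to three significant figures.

Leg 1: γ = 1/√(1 − 0.680²) = 1/√0.5376 = 1.364; τ_1 = 25.5/1.364 = 18.70 years.
Leg 2: 3.73 years is already measured aboard the spacecraft.
Leg 3: γ = 3.71; τ_3 = 12.1/3.710 = 3.261 years.
Total: 18.70 + 3.730 + 3.261 years.

τ = 25.7 years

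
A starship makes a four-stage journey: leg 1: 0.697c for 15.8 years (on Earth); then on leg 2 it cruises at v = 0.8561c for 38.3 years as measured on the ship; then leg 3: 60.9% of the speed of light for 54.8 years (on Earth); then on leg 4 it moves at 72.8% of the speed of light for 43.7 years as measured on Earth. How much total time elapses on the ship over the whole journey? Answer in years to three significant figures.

τ = 123 years

Leg 1: γ = 1/√(1 − 0.697²) = 1/√0.5142 = 1.395; τ_1 = 15.8/1.395 = 11.33 years.
Leg 2: 38.3 years is already measured on the ship.
Leg 3: β = 0.609; γ = 1/√(1 − 0.609²) = 1/√0.6291 = 1.261; τ_3 = 54.8/1.261 = 43.47 years.
Leg 4: β = 0.728; γ = 1/√(1 − 0.728²) = 1/√0.4700 = 1.459; τ_4 = 43.7/1.459 = 29.96 years.
Total: 11.33 + 38.30 + 43.47 + 29.96 years.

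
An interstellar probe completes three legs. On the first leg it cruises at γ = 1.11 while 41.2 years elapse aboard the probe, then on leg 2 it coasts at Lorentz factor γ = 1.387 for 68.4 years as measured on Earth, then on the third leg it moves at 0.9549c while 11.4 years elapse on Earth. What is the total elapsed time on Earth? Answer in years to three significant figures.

Leg 1: γ = 1.11; Δt_1 = 1.110 × 41.2 = 45.73 years.
Leg 2: 68.4 years is already measured on Earth.
Leg 3: 11.4 years is already measured on Earth.
Total: 45.73 + 68.40 + 11.40 years.

Δt = 126 years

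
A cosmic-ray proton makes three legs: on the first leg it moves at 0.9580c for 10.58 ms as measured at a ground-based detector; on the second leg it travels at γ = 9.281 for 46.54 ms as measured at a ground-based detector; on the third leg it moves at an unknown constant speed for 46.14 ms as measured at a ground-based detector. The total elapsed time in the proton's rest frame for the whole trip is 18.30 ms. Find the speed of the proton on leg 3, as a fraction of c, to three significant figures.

Leg 1: γ = 1/√(1 − 0.9580²) = 1/√0.08224 = 3.487; τ_1 = 10.58/3.487 = 3.034 ms.
Leg 2: γ = 9.281; τ_2 = 46.54/9.281 = 5.015 ms.
Leg 3: speed unknown; τ_3 = 46.14/γ_3.
Total proper time: 3.034 + 5.015 + τ_3 = 18.30, so τ_3 = 18.30 − 8.049 = 10.25 ms.
γ_3 = 46.14/10.25 = 4.501; β = √(1 − 1/γ²) = √0.9506.

β = 0.975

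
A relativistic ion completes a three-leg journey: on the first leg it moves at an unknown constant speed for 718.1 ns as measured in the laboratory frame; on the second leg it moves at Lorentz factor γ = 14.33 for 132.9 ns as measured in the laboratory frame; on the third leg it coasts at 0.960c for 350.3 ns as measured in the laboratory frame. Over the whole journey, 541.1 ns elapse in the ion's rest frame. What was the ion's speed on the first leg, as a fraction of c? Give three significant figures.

Leg 1: speed unknown; τ_1 = 718.1/γ_1.
Leg 2: γ = 14.33; τ_2 = 132.9/14.33 = 9.274 ns.
Leg 3: γ = 1/√(1 − 0.960²) = 25/7 ≈ 3.571; τ_3 = 350.3/3.571 = 98.08 ns.
Total proper time: τ_1 + 9.274 + 98.08 = 541.1, so τ_1 = 541.1 − 107.4 = 433.7 ns.
γ_1 = 718.1/433.7 = 1.656; β = √(1 − 1/γ²) = √0.6352.

β = 0.797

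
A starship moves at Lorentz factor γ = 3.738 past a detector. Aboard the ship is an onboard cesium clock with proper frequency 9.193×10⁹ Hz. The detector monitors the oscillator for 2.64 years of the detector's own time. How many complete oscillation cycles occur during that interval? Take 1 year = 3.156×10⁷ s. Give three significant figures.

γ = 3.738
During 2.64 years of lab time, the oscillator's proper time advances by τ = Δt/γ = 2.64/3.738 = 0.7063 years = 2.229×10⁷ s.
N = f × τ = 9.193×10⁹ × 2.229×10⁷ = 2.049×10¹⁷.

N = 2.05×10¹⁷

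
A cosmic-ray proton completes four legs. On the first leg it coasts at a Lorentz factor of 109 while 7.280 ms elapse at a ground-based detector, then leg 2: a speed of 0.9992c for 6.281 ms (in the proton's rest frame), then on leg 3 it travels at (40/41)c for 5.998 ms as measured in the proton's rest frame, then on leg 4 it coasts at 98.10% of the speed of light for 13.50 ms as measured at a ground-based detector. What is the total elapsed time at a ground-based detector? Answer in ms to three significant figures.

Leg 1: 7.280 ms is already measured at a ground-based detector.
Leg 2: γ = 1/√(1 − 0.9992²) = 1/√0.001599 = 25.01; Δt_2 = 25.01 × 6.281 = 157.1 ms.
Leg 3: γ = 1/√(1 − (40/41)²) = 41/9 ≈ 4.556; Δt_3 = 4.556 × 5.998 = 27.32 ms.
Leg 4: 13.50 ms is already measured at a ground-based detector.
Total: 7.280 + 157.1 + 27.32 + 13.50 ms.

Δt = 205 ms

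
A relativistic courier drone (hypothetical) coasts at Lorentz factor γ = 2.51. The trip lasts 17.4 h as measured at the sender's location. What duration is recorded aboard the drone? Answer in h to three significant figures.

γ = 2.51
The interval measured at the sender's location is the dilated one; the clock aboard the drone measures the proper time τ = Δt/γ = 17.4/2.510 h.

τ = 6.93 h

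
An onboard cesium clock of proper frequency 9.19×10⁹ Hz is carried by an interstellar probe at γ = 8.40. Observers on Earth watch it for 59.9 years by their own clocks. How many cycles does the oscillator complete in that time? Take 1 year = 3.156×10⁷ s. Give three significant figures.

N = 2.07×10¹⁸

γ = 8.40
During 59.9 years of lab time, the oscillator's proper time advances by τ = Δt/γ = 59.9/8.400 = 7.131 years = 2.251×10⁸ s.
N = f × τ = 9.19×10⁹ × 2.251×10⁸ = 2.068×10¹⁸.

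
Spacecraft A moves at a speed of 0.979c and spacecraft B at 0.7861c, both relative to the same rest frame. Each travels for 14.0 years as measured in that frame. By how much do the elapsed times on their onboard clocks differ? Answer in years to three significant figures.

|τ_A − τ_B| = 5.80 years

A: γ = 1/√(1 − 0.979²) = 1/√0.04156 = 4.905; τ_A = 14.0/4.905 = 2.854 years.
B: γ = 1/√(1 − 0.7861²) = 1/√0.3820 = 1.618; τ_B = 14.0/1.618 = 8.653 years.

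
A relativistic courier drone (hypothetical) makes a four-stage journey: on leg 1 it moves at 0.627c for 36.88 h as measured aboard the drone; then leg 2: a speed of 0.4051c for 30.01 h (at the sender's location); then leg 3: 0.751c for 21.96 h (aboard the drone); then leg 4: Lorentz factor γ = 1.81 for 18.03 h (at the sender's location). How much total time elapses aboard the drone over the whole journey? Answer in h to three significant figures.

Leg 1: 36.88 h is already measured aboard the drone.
Leg 2: γ = 1/√(1 − 0.4051²) = 1/√0.8359 = 1.094; τ_2 = 30.01/1.094 = 27.44 h.
Leg 3: 21.96 h is already measured aboard the drone.
Leg 4: γ = 1.81; τ_4 = 18.03/1.810 = 9.961 h.
Total: 36.88 + 27.44 + 21.96 + 9.961 h.

τ = 96.2 h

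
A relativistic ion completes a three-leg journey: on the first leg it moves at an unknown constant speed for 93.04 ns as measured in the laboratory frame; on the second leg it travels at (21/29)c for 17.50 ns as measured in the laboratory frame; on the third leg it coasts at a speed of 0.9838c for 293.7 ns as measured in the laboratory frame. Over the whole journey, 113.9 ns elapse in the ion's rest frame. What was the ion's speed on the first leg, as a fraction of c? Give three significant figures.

β = 0.849

Leg 1: speed unknown; τ_1 = 93.04/γ_1.
Leg 2: γ = 1/√(1 − (21/29)²) = 29/20 = 1.450; τ_2 = 17.50/1.450 = 12.07 ns.
Leg 3: γ = 1/√(1 − 0.9838²) = 1/√0.03214 = 5.578; τ_3 = 293.7/5.578 = 52.65 ns.
Total proper time: τ_1 + 12.07 + 52.65 = 113.9, so τ_1 = 113.9 − 64.72 = 49.18 ns.
γ_1 = 93.04/49.18 = 1.892; β = √(1 − 1/γ²) = √0.7206.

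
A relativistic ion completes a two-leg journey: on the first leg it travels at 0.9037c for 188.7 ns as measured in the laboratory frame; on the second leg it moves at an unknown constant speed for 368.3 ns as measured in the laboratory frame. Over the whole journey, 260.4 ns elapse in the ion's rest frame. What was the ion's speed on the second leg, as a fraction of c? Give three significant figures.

β = 0.873

Leg 1: γ = 1/√(1 − 0.9037²) = 1/√0.1833 = 2.336; τ_1 = 188.7/2.336 = 80.79 ns.
Leg 2: speed unknown; τ_2 = 368.3/γ_2.
Total proper time: 80.79 + τ_2 = 260.4, so τ_2 = 260.4 − 80.79 = 179.6 ns.
γ_2 = 368.3/179.6 = 2.051; β = √(1 − 1/γ²) = √0.7622.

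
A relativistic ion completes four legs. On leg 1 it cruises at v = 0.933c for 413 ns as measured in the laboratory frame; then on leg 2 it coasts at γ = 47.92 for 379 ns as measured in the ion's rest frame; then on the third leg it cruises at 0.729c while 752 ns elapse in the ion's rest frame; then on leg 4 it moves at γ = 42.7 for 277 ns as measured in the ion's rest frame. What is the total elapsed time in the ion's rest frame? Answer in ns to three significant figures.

τ = 1560 ns

Leg 1: γ = 1/√(1 − 0.933²) = 1/√0.1295 = 2.779; τ_1 = 413/2.779 = 148.6 ns.
Leg 2: 379 ns is already measured in the ion's rest frame.
Leg 3: 752 ns is already measured in the ion's rest frame.
Leg 4: 277 ns is already measured in the ion's rest frame.
Total: 148.6 + 379.0 + 752.0 + 277.0 ns.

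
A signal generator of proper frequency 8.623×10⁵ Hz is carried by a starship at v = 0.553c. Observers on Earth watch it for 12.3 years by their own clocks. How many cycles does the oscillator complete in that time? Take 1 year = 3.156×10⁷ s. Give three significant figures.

γ = 1/√(1 − 0.553²) = 1/√0.6942 = 1.200
During 12.3 years of lab time, the oscillator's proper time advances by τ = Δt/γ = 12.3/1.200 = 10.25 years = 3.234×10⁸ s.
N = f × τ = 8.623×10⁵ × 3.234×10⁸ = 2.789×10¹⁴.

N = 2.79×10¹⁴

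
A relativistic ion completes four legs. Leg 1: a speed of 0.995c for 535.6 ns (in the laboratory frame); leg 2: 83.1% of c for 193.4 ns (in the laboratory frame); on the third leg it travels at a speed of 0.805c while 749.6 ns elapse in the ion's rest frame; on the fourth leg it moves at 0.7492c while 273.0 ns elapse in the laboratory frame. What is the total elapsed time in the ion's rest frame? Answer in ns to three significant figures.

τ = 1090 ns

Leg 1: γ = 1/√(1 − 0.995²) = 1/√0.009975 = 10.01; τ_1 = 535.6/10.01 = 53.49 ns.
Leg 2: β = 0.831; γ = 1/√(1 − 0.831²) = 1/√0.3094 = 1.798; τ_2 = 193.4/1.798 = 107.6 ns.
Leg 3: 749.6 ns is already measured in the ion's rest frame.
Leg 4: γ = 1/√(1 − 0.7492²) = 1/√0.4387 = 1.510; τ_4 = 273.0/1.510 = 180.8 ns.
Total: 53.49 + 107.6 + 749.6 + 180.8 ns.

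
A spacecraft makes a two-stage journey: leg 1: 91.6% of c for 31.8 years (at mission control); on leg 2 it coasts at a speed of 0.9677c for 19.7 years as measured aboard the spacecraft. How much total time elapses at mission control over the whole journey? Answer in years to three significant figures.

Leg 1: 31.8 years is already measured at mission control.
Leg 2: γ = 1/√(1 − 0.9677²) = 1/√0.06356 = 3.967; Δt_2 = 3.967 × 19.7 = 78.14 years.
Total: 31.80 + 78.14 years.

Δt = 110 years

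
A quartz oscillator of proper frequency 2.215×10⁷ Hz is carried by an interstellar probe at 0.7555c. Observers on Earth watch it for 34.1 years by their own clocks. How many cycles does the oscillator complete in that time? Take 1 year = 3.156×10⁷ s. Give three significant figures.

N = 1.56×10¹⁶

γ = 1/√(1 − 0.7555²) = 1/√0.4292 = 1.526
During 34.1 years of lab time, the oscillator's proper time advances by τ = Δt/γ = 34.1/1.526 = 22.34 years = 7.051×10⁸ s.
N = f × τ = 2.215×10⁷ × 7.051×10⁸ = 1.562×10¹⁶.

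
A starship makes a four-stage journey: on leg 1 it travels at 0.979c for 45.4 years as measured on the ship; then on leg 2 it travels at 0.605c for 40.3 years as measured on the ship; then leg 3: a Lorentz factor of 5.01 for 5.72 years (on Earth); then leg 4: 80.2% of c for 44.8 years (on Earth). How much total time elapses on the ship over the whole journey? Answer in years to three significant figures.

Leg 1: 45.4 years is already measured on the ship.
Leg 2: 40.3 years is already measured on the ship.
Leg 3: γ = 5.01; τ_3 = 5.72/5.010 = 1.142 years.
Leg 4: β = 0.802; γ = 1/√(1 − 0.802²) = 1/√0.3568 = 1.674; τ_4 = 44.8/1.674 = 26.76 years.
Total: 45.40 + 40.30 + 1.142 + 26.76 years.

τ = 114 years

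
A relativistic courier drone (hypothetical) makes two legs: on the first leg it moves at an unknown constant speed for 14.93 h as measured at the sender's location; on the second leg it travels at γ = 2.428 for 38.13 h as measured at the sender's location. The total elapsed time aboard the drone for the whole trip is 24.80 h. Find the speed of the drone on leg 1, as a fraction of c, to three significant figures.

Leg 1: speed unknown; τ_1 = 14.93/γ_1.
Leg 2: γ = 2.428; τ_2 = 38.13/2.428 = 15.70 h.
Total proper time: τ_1 + 15.70 = 24.80, so τ_1 = 24.80 − 15.70 = 9.096 h.
γ_1 = 14.93/9.096 = 1.641; β = √(1 − 1/γ²) = √0.6288.

β = 0.793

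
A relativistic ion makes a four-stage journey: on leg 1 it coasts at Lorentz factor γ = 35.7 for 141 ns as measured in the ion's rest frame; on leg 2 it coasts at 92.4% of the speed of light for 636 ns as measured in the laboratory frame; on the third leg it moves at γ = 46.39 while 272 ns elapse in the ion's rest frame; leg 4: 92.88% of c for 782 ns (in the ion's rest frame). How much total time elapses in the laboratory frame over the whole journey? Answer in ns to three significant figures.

Δt = 2.04×10⁴ ns

Leg 1: γ = 35.7; Δt_1 = 35.70 × 141 = 5034 ns.
Leg 2: 636 ns is already measured in the laboratory frame.
Leg 3: γ = 46.39; Δt_3 = 46.39 × 272 = 1.262×10⁴ ns.
Leg 4: β = 0.9288; γ = 1/√(1 − 0.9288²) = 1/√0.1373 = 2.698; Δt_4 = 2.698 × 782 = 2110 ns.
Total: 5034 + 636.0 + 1.262×10⁴ + 2110 ns.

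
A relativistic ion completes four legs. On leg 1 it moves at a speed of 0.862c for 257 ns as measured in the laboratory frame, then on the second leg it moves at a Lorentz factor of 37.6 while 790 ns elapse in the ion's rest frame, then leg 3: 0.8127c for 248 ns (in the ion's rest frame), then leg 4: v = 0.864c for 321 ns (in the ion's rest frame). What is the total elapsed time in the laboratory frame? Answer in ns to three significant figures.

Δt = 3.10×10⁴ ns

Leg 1: 257 ns is already measured in the laboratory frame.
Leg 2: γ = 37.6; Δt_2 = 37.60 × 790 = 2.970×10⁴ ns.
Leg 3: γ = 1/√(1 − 0.8127²) = 1/√0.3395 = 1.716; Δt_3 = 1.716 × 248 = 425.6 ns.
Leg 4: γ = 1/√(1 − 0.864²) = 1/√0.2535 = 1.986; Δt_4 = 1.986 × 321 = 637.5 ns.
Total: 257.0 + 2.970×10⁴ + 425.6 + 637.5 ns.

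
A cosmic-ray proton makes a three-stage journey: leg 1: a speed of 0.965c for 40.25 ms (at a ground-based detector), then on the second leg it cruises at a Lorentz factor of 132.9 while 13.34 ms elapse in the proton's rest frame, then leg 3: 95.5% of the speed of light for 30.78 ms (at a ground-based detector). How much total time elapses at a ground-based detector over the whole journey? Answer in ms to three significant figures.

Leg 1: 40.25 ms is already measured at a ground-based detector.
Leg 2: γ = 132.9; Δt_2 = 132.9 × 13.34 = 1773 ms.
Leg 3: 30.78 ms is already measured at a ground-based detector.
Total: 40.25 + 1773 + 30.78 ms.

Δt = 1840 ms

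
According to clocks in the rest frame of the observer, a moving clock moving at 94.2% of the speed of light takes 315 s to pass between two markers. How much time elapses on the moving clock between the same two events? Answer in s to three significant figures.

τ = 106 s

β = 0.942; γ = 1/√(1 − 0.942²) = 1/√0.1126 = 2.980
The interval measured in the rest frame of the observer is the dilated one; the clock on the moving clock measures the proper time τ = Δt/γ = 315/2.980 s.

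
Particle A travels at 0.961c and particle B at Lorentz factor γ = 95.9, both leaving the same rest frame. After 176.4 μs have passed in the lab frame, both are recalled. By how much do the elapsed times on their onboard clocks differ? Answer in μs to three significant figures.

A: γ = 1/√(1 − 0.961²) = 1/√0.07648 = 3.616; τ_A = 176.4/3.616 = 48.78 μs.
B: γ = 95.9; τ_B = 176.4/95.90 = 1.839 μs.

|τ_A − τ_B| = 46.9 μs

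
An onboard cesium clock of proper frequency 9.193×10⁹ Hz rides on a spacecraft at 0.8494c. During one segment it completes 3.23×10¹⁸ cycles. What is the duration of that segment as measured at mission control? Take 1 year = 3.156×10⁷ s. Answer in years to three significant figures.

γ = 1/√(1 − 0.8494²) = 1/√0.2785 = 1.895
Proper time for N cycles: τ = N/f = 3.23×10¹⁸/(9.193×10⁹) = 3.514×10⁸ s = 11.13 years.
Lab-frame duration Δt = γτ = 1.895 × 11.13 = 21.10 years.

Δt = 21.1 years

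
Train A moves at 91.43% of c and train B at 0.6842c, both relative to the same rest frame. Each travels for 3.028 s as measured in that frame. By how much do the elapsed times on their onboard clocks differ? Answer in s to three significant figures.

|τ_A − τ_B| = 0.982 s

A: β = 0.9143; γ = 1/√(1 − 0.9143²) = 1/√0.1641 = 2.469; τ_A = 3.028/2.469 = 1.226 s.
B: γ = 1/√(1 − 0.6842²) = 1/√0.5319 = 1.371; τ_B = 3.028/1.371 = 2.208 s.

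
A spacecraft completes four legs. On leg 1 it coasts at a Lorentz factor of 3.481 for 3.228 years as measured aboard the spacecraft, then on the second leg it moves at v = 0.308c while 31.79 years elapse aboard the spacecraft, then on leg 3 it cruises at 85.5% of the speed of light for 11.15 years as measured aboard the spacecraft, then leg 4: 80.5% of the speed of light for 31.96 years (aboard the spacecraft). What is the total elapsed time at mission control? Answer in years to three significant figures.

Leg 1: γ = 3.481; Δt_1 = 3.481 × 3.228 = 11.24 years.
Leg 2: γ = 1/√(1 − 0.308²) = 1/√0.9051 = 1.051; Δt_2 = 1.051 × 31.79 = 33.41 years.
Leg 3: β = 0.855; γ = 1/√(1 − 0.855²) = 1/√0.2690 = 1.928; Δt_3 = 1.928 × 11.15 = 21.50 years.
Leg 4: β = 0.805; γ = 1/√(1 − 0.805²) = 1/√0.3520 = 1.686; Δt_4 = 1.686 × 31.96 = 53.87 years.
Total: 11.24 + 33.41 + 21.50 + 53.87 years.

Δt = 120 years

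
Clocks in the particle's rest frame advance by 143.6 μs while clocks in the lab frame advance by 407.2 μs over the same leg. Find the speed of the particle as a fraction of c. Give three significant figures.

The proper time is measured in the particle's rest frame (both events occur at the particle's location); Δt is measured in the lab frame. γ = Δt/τ = 407.2/143.6 = 2.836.
β = √(1 − 1/γ²) = √(1 − 0.1244) = √0.8756

β = 0.936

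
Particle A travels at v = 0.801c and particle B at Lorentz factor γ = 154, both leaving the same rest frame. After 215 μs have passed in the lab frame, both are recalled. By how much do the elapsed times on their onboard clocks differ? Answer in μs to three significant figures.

|τ_A − τ_B| = 127 μs

A: γ = 1/√(1 − 0.801²) = 1/√0.3584 = 1.670; τ_A = 215/1.670 = 128.7 μs.
B: γ = 154; τ_B = 215/154.0 = 1.396 μs.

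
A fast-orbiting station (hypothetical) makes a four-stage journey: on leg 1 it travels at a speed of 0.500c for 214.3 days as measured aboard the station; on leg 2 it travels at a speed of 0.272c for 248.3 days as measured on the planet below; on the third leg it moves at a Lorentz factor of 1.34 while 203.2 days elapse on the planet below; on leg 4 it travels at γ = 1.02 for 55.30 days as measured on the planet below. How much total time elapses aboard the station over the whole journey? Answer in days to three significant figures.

τ = 659 days

Leg 1: 214.3 days is already measured aboard the station.
Leg 2: γ = 1/√(1 − 0.272²) = 1/√0.9260 = 1.039; τ_2 = 248.3/1.039 = 238.9 days.
Leg 3: γ = 1.34; τ_3 = 203.2/1.340 = 151.6 days.
Leg 4: γ = 1.02; τ_4 = 55.30/1.020 = 54.22 days.
Total: 214.3 + 238.9 + 151.6 + 54.22 days.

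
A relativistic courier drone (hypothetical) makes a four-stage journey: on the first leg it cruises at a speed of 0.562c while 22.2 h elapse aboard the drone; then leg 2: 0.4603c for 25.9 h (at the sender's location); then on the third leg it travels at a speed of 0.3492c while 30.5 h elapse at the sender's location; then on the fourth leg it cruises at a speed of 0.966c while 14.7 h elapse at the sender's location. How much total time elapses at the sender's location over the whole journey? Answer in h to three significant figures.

Δt = 97.9 h

Leg 1: γ = 1/√(1 − 0.562²) = 1/√0.6842 = 1.209; Δt_1 = 1.209 × 22.2 = 26.84 h.
Leg 2: 25.9 h is already measured at the sender's location.
Leg 3: 30.5 h is already measured at the sender's location.
Leg 4: 14.7 h is already measured at the sender's location.
Total: 26.84 + 25.90 + 30.50 + 14.70 h.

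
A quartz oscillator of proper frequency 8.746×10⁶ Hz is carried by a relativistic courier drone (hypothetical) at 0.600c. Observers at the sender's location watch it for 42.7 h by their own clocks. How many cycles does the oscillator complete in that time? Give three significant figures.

γ = 1/√(1 − 0.600²) = 5/4 = 1.250
During 42.7 h of lab time, the oscillator's proper time advances by τ = Δt/γ = 42.7/1.250 = 34.16 h = 1.230×10⁵ s.
N = f × τ = 8.746×10⁶ × 1.230×10⁵ = 1.076×10¹².

N = 1.08×10¹²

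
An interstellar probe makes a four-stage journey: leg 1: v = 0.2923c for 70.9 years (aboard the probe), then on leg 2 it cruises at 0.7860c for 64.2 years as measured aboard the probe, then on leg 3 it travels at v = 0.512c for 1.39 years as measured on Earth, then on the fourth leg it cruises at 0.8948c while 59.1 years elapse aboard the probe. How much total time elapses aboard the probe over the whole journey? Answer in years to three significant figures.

τ = 195 years

Leg 1: 70.9 years is already measured aboard the probe.
Leg 2: 64.2 years is already measured aboard the probe.
Leg 3: γ = 1/√(1 − 0.512²) = 1/√0.7379 = 1.164; τ_3 = 1.39/1.164 = 1.194 years.
Leg 4: 59.1 years is already measured aboard the probe.
Total: 70.90 + 64.20 + 1.194 + 59.10 years.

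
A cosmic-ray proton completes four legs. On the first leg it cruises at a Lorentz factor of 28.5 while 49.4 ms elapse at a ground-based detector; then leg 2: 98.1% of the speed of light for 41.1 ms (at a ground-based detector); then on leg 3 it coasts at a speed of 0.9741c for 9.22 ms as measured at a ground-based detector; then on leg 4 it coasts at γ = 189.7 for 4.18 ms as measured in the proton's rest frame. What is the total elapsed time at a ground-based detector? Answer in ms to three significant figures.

Δt = 893 ms

Leg 1: 49.4 ms is already measured at a ground-based detector.
Leg 2: 41.1 ms is already measured at a ground-based detector.
Leg 3: 9.22 ms is already measured at a ground-based detector.
Leg 4: γ = 189.7; Δt_4 = 189.7 × 4.18 = 792.9 ms.
Total: 49.40 + 41.10 + 9.220 + 792.9 ms.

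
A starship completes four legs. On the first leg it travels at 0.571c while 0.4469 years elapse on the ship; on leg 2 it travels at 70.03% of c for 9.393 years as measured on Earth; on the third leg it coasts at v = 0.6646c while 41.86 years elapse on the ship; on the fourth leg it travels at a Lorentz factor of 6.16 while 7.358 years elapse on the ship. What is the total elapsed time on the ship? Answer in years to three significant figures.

τ = 56.4 years

Leg 1: 0.4469 years is already measured on the ship.
Leg 2: β = 0.7003; γ = 1/√(1 − 0.7003²) = 1/√0.5096 = 1.401; τ_2 = 9.393/1.401 = 6.705 years.
Leg 3: 41.86 years is already measured on the ship.
Leg 4: 7.358 years is already measured on the ship.
Total: 0.4469 + 6.705 + 41.86 + 7.358 years.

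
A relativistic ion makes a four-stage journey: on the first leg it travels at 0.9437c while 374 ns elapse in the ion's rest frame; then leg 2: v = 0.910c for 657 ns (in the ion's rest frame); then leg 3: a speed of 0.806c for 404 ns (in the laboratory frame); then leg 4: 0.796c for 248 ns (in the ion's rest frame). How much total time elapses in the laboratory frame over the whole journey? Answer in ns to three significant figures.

Δt = 3530 ns

Leg 1: γ = 1/√(1 − 0.9437²) = 1/√0.1094 = 3.023; Δt_1 = 3.023 × 374 = 1131 ns.
Leg 2: γ = 1/√(1 − 0.910²) = 1/√0.1719 = 2.412; Δt_2 = 2.412 × 657 = 1585 ns.
Leg 3: 404 ns is already measured in the laboratory frame.
Leg 4: γ = 1/√(1 − 0.796²) = 1/√0.3664 = 1.652; Δt_4 = 1.652 × 248 = 409.7 ns.
Total: 1131 + 1585 + 404.0 + 409.7 ns.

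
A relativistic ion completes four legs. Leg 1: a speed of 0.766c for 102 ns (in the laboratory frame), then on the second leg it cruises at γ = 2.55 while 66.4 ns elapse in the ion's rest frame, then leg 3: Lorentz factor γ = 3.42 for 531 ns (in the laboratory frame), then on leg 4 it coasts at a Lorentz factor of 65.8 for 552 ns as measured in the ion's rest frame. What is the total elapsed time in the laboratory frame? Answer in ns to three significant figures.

Δt = 3.71×10⁴ ns

Leg 1: 102 ns is already measured in the laboratory frame.
Leg 2: γ = 2.55; Δt_2 = 2.550 × 66.4 = 169.3 ns.
Leg 3: 531 ns is already measured in the laboratory frame.
Leg 4: γ = 65.8; Δt_4 = 65.80 × 552 = 3.632×10⁴ ns.
Total: 102.0 + 169.3 + 531.0 + 3.632×10⁴ ns.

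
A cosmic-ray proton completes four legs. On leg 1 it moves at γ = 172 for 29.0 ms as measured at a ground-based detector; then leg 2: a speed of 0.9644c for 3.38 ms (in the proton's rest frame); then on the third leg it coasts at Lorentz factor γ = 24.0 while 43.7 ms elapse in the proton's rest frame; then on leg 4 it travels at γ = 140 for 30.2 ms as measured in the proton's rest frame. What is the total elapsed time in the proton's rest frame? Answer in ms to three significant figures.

Leg 1: γ = 172; τ_1 = 29.0/172.0 = 0.1686 ms.
Leg 2: 3.38 ms is already measured in the proton's rest frame.
Leg 3: 43.7 ms is already measured in the proton's rest frame.
Leg 4: 30.2 ms is already measured in the proton's rest frame.
Total: 0.1686 + 3.380 + 43.70 + 30.20 ms.

τ = 77.4 ms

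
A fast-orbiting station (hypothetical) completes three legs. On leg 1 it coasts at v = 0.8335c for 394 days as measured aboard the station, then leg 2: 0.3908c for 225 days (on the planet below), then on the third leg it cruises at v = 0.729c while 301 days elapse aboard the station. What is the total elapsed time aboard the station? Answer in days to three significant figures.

Leg 1: 394 days is already measured aboard the station.
Leg 2: γ = 1/√(1 − 0.3908²) = 1/√0.8473 = 1.086; τ_2 = 225/1.086 = 207.1 days.
Leg 3: 301 days is already measured aboard the station.
Total: 394.0 + 207.1 + 301.0 days.

τ = 902 days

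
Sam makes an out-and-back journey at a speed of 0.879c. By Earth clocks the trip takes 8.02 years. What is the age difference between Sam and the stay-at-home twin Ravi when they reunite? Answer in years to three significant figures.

Δt − τ = 4.20 years

γ = 1/√(1 − 0.879²) = 1/√0.2274 = 2.097
Sam's elapsed proper time: τ = 8.02/2.097 = 3.824 years.
Age gap = Δt − τ = 8.02 − 3.824 years.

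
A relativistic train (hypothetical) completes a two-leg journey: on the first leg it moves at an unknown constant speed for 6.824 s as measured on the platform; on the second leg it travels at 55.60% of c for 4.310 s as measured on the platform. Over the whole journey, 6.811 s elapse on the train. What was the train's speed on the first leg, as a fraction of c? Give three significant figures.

β = 0.881

Leg 1: speed unknown; τ_1 = 6.824/γ_1.
Leg 2: β = 0.5560; γ = 1/√(1 − 0.5560²) = 1/√0.6909 = 1.203; τ_2 = 4.310/1.203 = 3.582 s.
Total proper time: τ_1 + 3.582 = 6.811, so τ_1 = 6.811 − 3.582 = 3.229 s.
γ_1 = 6.824/3.229 = 2.114; β = √(1 − 1/γ²) = √0.7762.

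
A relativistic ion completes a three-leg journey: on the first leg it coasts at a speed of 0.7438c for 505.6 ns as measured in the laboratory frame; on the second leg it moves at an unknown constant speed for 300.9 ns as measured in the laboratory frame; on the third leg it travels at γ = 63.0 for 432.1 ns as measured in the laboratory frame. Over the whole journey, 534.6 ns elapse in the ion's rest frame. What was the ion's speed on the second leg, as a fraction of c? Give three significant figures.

Leg 1: γ = 1/√(1 − 0.7438²) = 1/√0.4468 = 1.496; τ_1 = 505.6/1.496 = 337.9 ns.
Leg 2: speed unknown; τ_2 = 300.9/γ_2.
Leg 3: γ = 63.0; τ_3 = 432.1/63.00 = 6.859 ns.
Total proper time: 337.9 + τ_2 + 6.859 = 534.6, so τ_2 = 534.6 − 344.8 = 189.8 ns.
γ_2 = 300.9/189.8 = 1.585; β = √(1 − 1/γ²) = √0.6021.

β = 0.776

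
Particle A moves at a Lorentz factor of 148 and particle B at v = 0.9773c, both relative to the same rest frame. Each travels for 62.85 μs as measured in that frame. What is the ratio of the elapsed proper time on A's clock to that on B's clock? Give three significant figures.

A: γ = 148. B: γ = 1/√(1 − 0.9773²) = 1/√0.04488 = 4.720.
τ_A/τ_B = γ_B/γ_A = 4.720/148.0 = 0.03189, so τ_A/τ_B = 0.03189.

τ_A/τ_B = 0.0319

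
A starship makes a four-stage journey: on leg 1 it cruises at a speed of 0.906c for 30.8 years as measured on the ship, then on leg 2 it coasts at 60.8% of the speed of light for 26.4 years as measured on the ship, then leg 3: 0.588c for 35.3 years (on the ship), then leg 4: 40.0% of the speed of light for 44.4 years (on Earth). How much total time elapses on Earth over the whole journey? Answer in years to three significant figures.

Leg 1: γ = 1/√(1 − 0.906²) = 1/√0.1792 = 2.363; Δt_1 = 2.363 × 30.8 = 72.77 years.
Leg 2: β = 0.608; γ = 1/√(1 − 0.608²) = 1/√0.6303 = 1.260; Δt_2 = 1.260 × 26.4 = 33.25 years.
Leg 3: γ = 1/√(1 − 0.588²) = 1/√0.6543 = 1.236; Δt_3 = 1.236 × 35.3 = 43.64 years.
Leg 4: 44.4 years is already measured on Earth.
Total: 72.77 + 33.25 + 43.64 + 44.40 years.

Δt = 194 years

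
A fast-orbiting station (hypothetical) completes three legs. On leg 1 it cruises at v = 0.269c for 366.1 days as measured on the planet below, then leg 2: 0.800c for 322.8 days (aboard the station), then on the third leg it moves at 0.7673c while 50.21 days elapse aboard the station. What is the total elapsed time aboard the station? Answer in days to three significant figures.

τ = 726 days

Leg 1: γ = 1/√(1 − 0.269²) = 1/√0.9276 = 1.038; τ_1 = 366.1/1.038 = 352.6 days.
Leg 2: 322.8 days is already measured aboard the station.
Leg 3: 50.21 days is already measured aboard the station.
Total: 352.6 + 322.8 + 50.21 days.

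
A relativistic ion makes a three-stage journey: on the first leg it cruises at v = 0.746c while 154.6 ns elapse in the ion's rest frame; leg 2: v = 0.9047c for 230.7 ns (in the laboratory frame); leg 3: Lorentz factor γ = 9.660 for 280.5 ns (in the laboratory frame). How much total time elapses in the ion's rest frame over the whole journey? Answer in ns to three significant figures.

τ = 282 ns

Leg 1: 154.6 ns is already measured in the ion's rest frame.
Leg 2: γ = 1/√(1 − 0.9047²) = 1/√0.1815 = 2.347; τ_2 = 230.7/2.347 = 98.29 ns.
Leg 3: γ = 9.660; τ_3 = 280.5/9.660 = 29.04 ns.
Total: 154.6 + 98.29 + 29.04 ns.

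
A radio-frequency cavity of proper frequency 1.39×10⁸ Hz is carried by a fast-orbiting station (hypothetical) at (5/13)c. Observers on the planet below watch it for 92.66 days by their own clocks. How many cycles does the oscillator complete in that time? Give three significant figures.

N = 1.03×10¹⁵

γ = 1/√(1 − (5/13)²) = 13/12 ≈ 1.083
During 92.66 days of lab time, the oscillator's proper time advances by τ = Δt/γ = 92.66/1.083 = 85.53 days = 7.390×10⁶ s.
N = f × τ = 1.39×10⁸ × 7.390×10⁶ = 1.027×10¹⁵.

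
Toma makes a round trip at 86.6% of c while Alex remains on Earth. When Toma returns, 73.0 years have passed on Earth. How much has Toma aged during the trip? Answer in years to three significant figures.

τ = 36.5 years

β = 0.866; γ = 1/√(1 − 0.866²) = 1/√0.2500 = 2.000
Toma's clock measures proper time along the trip: τ = Δt/γ = 73.0/2.000 years.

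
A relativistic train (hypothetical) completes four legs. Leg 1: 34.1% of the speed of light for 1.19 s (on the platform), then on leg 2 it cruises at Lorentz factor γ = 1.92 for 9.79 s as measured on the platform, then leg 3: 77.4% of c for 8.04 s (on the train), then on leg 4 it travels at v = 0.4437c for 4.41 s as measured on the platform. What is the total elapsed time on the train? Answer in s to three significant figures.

τ = 18.2 s

Leg 1: β = 0.341; γ = 1/√(1 − 0.341²) = 1/√0.8837 = 1.064; τ_1 = 1.19/1.064 = 1.119 s.
Leg 2: γ = 1.92; τ_2 = 9.79/1.920 = 5.099 s.
Leg 3: 8.04 s is already measured on the train.
Leg 4: γ = 1/√(1 − 0.4437²) = 1/√0.8031 = 1.116; τ_4 = 4.41/1.116 = 3.952 s.
Total: 1.119 + 5.099 + 8.040 + 3.952 s.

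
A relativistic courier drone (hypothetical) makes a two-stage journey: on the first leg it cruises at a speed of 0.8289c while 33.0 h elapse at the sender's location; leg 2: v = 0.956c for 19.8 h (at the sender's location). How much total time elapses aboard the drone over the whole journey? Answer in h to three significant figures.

τ = 24.3 h

Leg 1: γ = 1/√(1 − 0.8289²) = 1/√0.3129 = 1.788; τ_1 = 33.0/1.788 = 18.46 h.
Leg 2: γ = 1/√(1 − 0.956²) = 1/√0.08606 = 3.409; τ_2 = 19.8/3.409 = 5.809 h.
Total: 18.46 + 5.809 h.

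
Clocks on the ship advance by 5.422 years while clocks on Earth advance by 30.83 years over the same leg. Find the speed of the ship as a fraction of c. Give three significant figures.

The proper time is measured on the ship (both events occur at the ship's location); Δt is measured on Earth. γ = Δt/τ = 30.83/5.422 = 5.686.
β = √(1 − 1/γ²) = √(1 − 0.03093) = √0.9691

v = 0.984c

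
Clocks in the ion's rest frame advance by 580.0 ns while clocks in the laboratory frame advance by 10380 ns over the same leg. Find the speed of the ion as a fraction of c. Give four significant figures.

The proper time is measured in the ion's rest frame (both events occur at the ion's location); Δt is measured in the laboratory frame. γ = Δt/τ = 10380/580.0 = 17.90.
β = √(1 − 1/γ²) = √(1 − 0.003122) = √0.9969

β = 0.9984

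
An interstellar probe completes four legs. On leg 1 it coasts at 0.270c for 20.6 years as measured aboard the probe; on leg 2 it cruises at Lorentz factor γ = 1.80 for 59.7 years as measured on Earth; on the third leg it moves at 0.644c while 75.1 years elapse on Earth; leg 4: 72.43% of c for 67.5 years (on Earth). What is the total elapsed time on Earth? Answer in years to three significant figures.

Δt = 224 years

Leg 1: γ = 1/√(1 − 0.270²) = 1/√0.9271 = 1.039; Δt_1 = 1.039 × 20.6 = 21.39 years.
Leg 2: 59.7 years is already measured on Earth.
Leg 3: 75.1 years is already measured on Earth.
Leg 4: 67.5 years is already measured on Earth.
Total: 21.39 + 59.70 + 75.10 + 67.50 years.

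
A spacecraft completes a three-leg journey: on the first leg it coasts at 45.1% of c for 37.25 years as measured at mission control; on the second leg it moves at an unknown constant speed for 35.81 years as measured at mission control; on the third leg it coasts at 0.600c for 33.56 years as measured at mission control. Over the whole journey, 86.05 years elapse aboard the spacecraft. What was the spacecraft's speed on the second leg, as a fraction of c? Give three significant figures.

β = 0.689

Leg 1: β = 0.451; γ = 1/√(1 − 0.451²) = 1/√0.7966 = 1.120; τ_1 = 37.25/1.120 = 33.25 years.
Leg 2: speed unknown; τ_2 = 35.81/γ_2.
Leg 3: γ = 1/√(1 − 0.600²) = 5/4 = 1.250; τ_3 = 33.56/1.250 = 26.85 years.
Total proper time: 33.25 + τ_2 + 26.85 = 86.05, so τ_2 = 86.05 − 60.09 = 25.96 years.
γ_2 = 35.81/25.96 = 1.380; β = √(1 − 1/γ²) = √0.4746.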